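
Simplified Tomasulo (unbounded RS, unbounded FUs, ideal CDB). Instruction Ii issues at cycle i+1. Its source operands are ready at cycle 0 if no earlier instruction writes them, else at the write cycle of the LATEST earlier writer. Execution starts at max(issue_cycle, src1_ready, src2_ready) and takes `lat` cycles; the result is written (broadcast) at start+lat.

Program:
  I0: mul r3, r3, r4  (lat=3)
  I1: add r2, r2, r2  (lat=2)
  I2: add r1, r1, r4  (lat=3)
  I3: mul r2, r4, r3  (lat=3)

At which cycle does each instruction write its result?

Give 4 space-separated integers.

Answer: 4 4 6 7

Derivation:
I0 mul r3: issue@1 deps=(None,None) exec_start@1 write@4
I1 add r2: issue@2 deps=(None,None) exec_start@2 write@4
I2 add r1: issue@3 deps=(None,None) exec_start@3 write@6
I3 mul r2: issue@4 deps=(None,0) exec_start@4 write@7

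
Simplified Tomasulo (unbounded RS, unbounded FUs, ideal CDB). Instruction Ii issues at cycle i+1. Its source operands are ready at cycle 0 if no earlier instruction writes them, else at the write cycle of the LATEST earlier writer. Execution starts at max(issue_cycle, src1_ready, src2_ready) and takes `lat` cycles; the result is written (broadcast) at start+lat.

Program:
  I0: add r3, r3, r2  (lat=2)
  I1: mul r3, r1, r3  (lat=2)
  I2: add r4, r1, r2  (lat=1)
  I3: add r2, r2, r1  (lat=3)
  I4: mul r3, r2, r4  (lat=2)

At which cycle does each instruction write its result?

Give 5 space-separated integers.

I0 add r3: issue@1 deps=(None,None) exec_start@1 write@3
I1 mul r3: issue@2 deps=(None,0) exec_start@3 write@5
I2 add r4: issue@3 deps=(None,None) exec_start@3 write@4
I3 add r2: issue@4 deps=(None,None) exec_start@4 write@7
I4 mul r3: issue@5 deps=(3,2) exec_start@7 write@9

Answer: 3 5 4 7 9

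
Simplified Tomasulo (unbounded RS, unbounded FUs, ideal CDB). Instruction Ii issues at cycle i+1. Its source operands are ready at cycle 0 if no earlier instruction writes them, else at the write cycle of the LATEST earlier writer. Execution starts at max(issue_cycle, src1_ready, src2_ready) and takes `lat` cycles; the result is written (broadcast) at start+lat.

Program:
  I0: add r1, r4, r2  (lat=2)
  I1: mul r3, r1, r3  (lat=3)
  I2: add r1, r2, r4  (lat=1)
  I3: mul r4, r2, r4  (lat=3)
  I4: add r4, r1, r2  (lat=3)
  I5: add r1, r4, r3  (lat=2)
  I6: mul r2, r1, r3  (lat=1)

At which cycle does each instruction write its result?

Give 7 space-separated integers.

Answer: 3 6 4 7 8 10 11

Derivation:
I0 add r1: issue@1 deps=(None,None) exec_start@1 write@3
I1 mul r3: issue@2 deps=(0,None) exec_start@3 write@6
I2 add r1: issue@3 deps=(None,None) exec_start@3 write@4
I3 mul r4: issue@4 deps=(None,None) exec_start@4 write@7
I4 add r4: issue@5 deps=(2,None) exec_start@5 write@8
I5 add r1: issue@6 deps=(4,1) exec_start@8 write@10
I6 mul r2: issue@7 deps=(5,1) exec_start@10 write@11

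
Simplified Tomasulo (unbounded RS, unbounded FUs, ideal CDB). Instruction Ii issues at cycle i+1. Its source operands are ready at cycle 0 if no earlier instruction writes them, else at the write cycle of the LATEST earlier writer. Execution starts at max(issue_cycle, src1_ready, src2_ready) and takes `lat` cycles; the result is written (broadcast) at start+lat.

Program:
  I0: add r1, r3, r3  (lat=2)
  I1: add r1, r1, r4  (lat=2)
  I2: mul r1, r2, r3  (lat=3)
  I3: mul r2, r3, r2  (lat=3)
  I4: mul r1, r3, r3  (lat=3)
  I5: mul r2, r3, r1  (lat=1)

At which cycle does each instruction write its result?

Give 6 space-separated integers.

Answer: 3 5 6 7 8 9

Derivation:
I0 add r1: issue@1 deps=(None,None) exec_start@1 write@3
I1 add r1: issue@2 deps=(0,None) exec_start@3 write@5
I2 mul r1: issue@3 deps=(None,None) exec_start@3 write@6
I3 mul r2: issue@4 deps=(None,None) exec_start@4 write@7
I4 mul r1: issue@5 deps=(None,None) exec_start@5 write@8
I5 mul r2: issue@6 deps=(None,4) exec_start@8 write@9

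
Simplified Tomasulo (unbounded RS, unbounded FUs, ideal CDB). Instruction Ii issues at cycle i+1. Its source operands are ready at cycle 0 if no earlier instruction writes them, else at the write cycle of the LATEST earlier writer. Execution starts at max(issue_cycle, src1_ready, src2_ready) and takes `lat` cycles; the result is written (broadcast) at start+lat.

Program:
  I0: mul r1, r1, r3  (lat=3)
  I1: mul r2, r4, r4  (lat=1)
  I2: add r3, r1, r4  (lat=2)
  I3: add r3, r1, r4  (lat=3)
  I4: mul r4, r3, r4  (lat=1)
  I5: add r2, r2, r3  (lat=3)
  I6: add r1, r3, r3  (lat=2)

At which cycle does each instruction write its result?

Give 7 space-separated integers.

I0 mul r1: issue@1 deps=(None,None) exec_start@1 write@4
I1 mul r2: issue@2 deps=(None,None) exec_start@2 write@3
I2 add r3: issue@3 deps=(0,None) exec_start@4 write@6
I3 add r3: issue@4 deps=(0,None) exec_start@4 write@7
I4 mul r4: issue@5 deps=(3,None) exec_start@7 write@8
I5 add r2: issue@6 deps=(1,3) exec_start@7 write@10
I6 add r1: issue@7 deps=(3,3) exec_start@7 write@9

Answer: 4 3 6 7 8 10 9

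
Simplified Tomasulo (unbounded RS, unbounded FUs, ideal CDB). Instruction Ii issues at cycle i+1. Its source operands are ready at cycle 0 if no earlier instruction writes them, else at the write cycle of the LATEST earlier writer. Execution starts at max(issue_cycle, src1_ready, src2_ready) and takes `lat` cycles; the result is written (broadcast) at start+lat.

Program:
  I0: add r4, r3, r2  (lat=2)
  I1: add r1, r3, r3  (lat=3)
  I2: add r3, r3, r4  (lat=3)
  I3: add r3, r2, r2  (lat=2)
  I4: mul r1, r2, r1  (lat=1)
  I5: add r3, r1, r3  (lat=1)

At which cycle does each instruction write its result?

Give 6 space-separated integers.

I0 add r4: issue@1 deps=(None,None) exec_start@1 write@3
I1 add r1: issue@2 deps=(None,None) exec_start@2 write@5
I2 add r3: issue@3 deps=(None,0) exec_start@3 write@6
I3 add r3: issue@4 deps=(None,None) exec_start@4 write@6
I4 mul r1: issue@5 deps=(None,1) exec_start@5 write@6
I5 add r3: issue@6 deps=(4,3) exec_start@6 write@7

Answer: 3 5 6 6 6 7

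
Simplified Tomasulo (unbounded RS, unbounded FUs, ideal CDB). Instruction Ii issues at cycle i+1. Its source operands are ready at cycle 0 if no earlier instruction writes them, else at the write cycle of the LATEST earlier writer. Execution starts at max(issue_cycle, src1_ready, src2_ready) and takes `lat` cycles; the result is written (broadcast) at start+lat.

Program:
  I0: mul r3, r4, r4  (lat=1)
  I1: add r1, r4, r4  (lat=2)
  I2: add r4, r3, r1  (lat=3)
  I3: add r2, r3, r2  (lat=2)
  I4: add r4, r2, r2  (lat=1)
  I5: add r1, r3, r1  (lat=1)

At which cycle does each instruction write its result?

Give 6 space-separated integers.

Answer: 2 4 7 6 7 7

Derivation:
I0 mul r3: issue@1 deps=(None,None) exec_start@1 write@2
I1 add r1: issue@2 deps=(None,None) exec_start@2 write@4
I2 add r4: issue@3 deps=(0,1) exec_start@4 write@7
I3 add r2: issue@4 deps=(0,None) exec_start@4 write@6
I4 add r4: issue@5 deps=(3,3) exec_start@6 write@7
I5 add r1: issue@6 deps=(0,1) exec_start@6 write@7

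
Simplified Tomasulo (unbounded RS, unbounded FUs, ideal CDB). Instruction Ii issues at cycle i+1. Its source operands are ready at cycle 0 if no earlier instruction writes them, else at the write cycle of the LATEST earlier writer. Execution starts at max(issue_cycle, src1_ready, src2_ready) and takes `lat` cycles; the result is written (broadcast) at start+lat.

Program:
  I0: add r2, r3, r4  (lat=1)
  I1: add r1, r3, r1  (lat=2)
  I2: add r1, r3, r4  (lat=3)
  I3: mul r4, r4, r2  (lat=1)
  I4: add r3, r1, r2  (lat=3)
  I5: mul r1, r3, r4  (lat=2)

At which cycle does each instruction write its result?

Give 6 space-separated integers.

Answer: 2 4 6 5 9 11

Derivation:
I0 add r2: issue@1 deps=(None,None) exec_start@1 write@2
I1 add r1: issue@2 deps=(None,None) exec_start@2 write@4
I2 add r1: issue@3 deps=(None,None) exec_start@3 write@6
I3 mul r4: issue@4 deps=(None,0) exec_start@4 write@5
I4 add r3: issue@5 deps=(2,0) exec_start@6 write@9
I5 mul r1: issue@6 deps=(4,3) exec_start@9 write@11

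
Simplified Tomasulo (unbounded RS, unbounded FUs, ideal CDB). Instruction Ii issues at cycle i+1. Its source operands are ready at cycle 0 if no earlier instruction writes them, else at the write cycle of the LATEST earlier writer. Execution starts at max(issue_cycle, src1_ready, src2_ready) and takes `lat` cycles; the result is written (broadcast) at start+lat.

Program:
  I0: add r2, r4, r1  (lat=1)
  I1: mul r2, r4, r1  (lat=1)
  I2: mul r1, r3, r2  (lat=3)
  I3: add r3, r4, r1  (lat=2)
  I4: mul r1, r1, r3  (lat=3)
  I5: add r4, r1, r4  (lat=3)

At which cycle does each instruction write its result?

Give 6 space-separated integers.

I0 add r2: issue@1 deps=(None,None) exec_start@1 write@2
I1 mul r2: issue@2 deps=(None,None) exec_start@2 write@3
I2 mul r1: issue@3 deps=(None,1) exec_start@3 write@6
I3 add r3: issue@4 deps=(None,2) exec_start@6 write@8
I4 mul r1: issue@5 deps=(2,3) exec_start@8 write@11
I5 add r4: issue@6 deps=(4,None) exec_start@11 write@14

Answer: 2 3 6 8 11 14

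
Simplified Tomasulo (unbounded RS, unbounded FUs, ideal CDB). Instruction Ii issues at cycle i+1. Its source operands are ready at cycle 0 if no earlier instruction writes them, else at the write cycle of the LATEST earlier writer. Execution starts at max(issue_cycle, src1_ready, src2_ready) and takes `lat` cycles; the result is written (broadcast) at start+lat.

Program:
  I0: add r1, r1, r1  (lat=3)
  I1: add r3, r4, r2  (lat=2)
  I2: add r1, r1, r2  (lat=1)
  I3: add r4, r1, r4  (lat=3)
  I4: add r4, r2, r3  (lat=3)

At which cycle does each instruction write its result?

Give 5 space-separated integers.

I0 add r1: issue@1 deps=(None,None) exec_start@1 write@4
I1 add r3: issue@2 deps=(None,None) exec_start@2 write@4
I2 add r1: issue@3 deps=(0,None) exec_start@4 write@5
I3 add r4: issue@4 deps=(2,None) exec_start@5 write@8
I4 add r4: issue@5 deps=(None,1) exec_start@5 write@8

Answer: 4 4 5 8 8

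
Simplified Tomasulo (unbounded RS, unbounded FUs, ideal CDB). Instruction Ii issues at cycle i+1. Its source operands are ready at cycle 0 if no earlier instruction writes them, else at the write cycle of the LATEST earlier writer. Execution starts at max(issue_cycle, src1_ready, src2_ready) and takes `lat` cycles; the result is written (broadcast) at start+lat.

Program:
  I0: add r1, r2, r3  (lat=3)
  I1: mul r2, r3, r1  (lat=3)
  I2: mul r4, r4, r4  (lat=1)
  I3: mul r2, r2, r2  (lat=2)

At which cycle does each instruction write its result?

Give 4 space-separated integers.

I0 add r1: issue@1 deps=(None,None) exec_start@1 write@4
I1 mul r2: issue@2 deps=(None,0) exec_start@4 write@7
I2 mul r4: issue@3 deps=(None,None) exec_start@3 write@4
I3 mul r2: issue@4 deps=(1,1) exec_start@7 write@9

Answer: 4 7 4 9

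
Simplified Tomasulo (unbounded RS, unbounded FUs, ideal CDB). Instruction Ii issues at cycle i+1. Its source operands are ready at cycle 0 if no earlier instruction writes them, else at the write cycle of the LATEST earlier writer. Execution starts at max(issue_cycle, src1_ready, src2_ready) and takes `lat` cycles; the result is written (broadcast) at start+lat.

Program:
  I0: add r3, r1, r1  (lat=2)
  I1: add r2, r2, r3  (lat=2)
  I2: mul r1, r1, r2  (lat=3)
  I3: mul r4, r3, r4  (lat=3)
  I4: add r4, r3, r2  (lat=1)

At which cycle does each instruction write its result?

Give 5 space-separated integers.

I0 add r3: issue@1 deps=(None,None) exec_start@1 write@3
I1 add r2: issue@2 deps=(None,0) exec_start@3 write@5
I2 mul r1: issue@3 deps=(None,1) exec_start@5 write@8
I3 mul r4: issue@4 deps=(0,None) exec_start@4 write@7
I4 add r4: issue@5 deps=(0,1) exec_start@5 write@6

Answer: 3 5 8 7 6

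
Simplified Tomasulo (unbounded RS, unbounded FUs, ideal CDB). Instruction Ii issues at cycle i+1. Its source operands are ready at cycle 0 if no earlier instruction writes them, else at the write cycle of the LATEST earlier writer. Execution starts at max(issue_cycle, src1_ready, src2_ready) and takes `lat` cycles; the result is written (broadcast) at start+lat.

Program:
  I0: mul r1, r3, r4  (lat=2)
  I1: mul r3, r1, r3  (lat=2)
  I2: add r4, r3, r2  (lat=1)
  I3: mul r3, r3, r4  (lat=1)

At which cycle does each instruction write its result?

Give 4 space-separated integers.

Answer: 3 5 6 7

Derivation:
I0 mul r1: issue@1 deps=(None,None) exec_start@1 write@3
I1 mul r3: issue@2 deps=(0,None) exec_start@3 write@5
I2 add r4: issue@3 deps=(1,None) exec_start@5 write@6
I3 mul r3: issue@4 deps=(1,2) exec_start@6 write@7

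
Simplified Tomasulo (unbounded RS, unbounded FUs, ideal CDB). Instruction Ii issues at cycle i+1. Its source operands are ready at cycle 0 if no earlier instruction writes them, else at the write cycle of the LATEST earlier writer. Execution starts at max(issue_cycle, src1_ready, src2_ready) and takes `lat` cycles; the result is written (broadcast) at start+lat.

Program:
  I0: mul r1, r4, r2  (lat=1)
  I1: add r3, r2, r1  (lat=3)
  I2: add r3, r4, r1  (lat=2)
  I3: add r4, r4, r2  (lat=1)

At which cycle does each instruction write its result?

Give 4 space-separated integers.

Answer: 2 5 5 5

Derivation:
I0 mul r1: issue@1 deps=(None,None) exec_start@1 write@2
I1 add r3: issue@2 deps=(None,0) exec_start@2 write@5
I2 add r3: issue@3 deps=(None,0) exec_start@3 write@5
I3 add r4: issue@4 deps=(None,None) exec_start@4 write@5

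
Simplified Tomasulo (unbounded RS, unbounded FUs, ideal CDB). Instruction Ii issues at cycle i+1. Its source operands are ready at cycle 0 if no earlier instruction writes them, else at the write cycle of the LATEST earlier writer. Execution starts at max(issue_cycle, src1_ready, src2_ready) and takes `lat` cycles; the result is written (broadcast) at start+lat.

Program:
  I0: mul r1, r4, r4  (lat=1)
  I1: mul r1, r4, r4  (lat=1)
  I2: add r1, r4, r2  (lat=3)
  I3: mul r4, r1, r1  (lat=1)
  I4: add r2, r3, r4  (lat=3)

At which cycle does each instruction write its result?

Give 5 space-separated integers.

Answer: 2 3 6 7 10

Derivation:
I0 mul r1: issue@1 deps=(None,None) exec_start@1 write@2
I1 mul r1: issue@2 deps=(None,None) exec_start@2 write@3
I2 add r1: issue@3 deps=(None,None) exec_start@3 write@6
I3 mul r4: issue@4 deps=(2,2) exec_start@6 write@7
I4 add r2: issue@5 deps=(None,3) exec_start@7 write@10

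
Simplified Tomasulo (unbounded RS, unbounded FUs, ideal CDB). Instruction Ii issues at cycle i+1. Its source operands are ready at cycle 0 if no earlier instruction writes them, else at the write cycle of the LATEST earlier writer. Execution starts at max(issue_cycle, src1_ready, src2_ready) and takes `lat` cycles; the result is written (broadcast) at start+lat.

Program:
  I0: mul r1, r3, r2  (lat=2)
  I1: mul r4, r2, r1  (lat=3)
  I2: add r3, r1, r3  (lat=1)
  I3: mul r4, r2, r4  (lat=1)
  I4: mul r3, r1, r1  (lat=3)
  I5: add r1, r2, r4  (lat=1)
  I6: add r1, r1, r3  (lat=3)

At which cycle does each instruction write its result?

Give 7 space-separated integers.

Answer: 3 6 4 7 8 8 11

Derivation:
I0 mul r1: issue@1 deps=(None,None) exec_start@1 write@3
I1 mul r4: issue@2 deps=(None,0) exec_start@3 write@6
I2 add r3: issue@3 deps=(0,None) exec_start@3 write@4
I3 mul r4: issue@4 deps=(None,1) exec_start@6 write@7
I4 mul r3: issue@5 deps=(0,0) exec_start@5 write@8
I5 add r1: issue@6 deps=(None,3) exec_start@7 write@8
I6 add r1: issue@7 deps=(5,4) exec_start@8 write@11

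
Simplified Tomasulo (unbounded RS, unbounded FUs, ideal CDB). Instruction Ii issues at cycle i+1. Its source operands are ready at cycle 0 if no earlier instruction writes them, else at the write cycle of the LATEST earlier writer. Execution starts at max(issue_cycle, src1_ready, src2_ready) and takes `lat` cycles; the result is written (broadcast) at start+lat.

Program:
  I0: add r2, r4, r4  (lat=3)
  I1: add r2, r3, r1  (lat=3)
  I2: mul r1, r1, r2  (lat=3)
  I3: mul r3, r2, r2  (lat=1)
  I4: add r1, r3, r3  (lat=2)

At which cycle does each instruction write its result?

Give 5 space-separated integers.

I0 add r2: issue@1 deps=(None,None) exec_start@1 write@4
I1 add r2: issue@2 deps=(None,None) exec_start@2 write@5
I2 mul r1: issue@3 deps=(None,1) exec_start@5 write@8
I3 mul r3: issue@4 deps=(1,1) exec_start@5 write@6
I4 add r1: issue@5 deps=(3,3) exec_start@6 write@8

Answer: 4 5 8 6 8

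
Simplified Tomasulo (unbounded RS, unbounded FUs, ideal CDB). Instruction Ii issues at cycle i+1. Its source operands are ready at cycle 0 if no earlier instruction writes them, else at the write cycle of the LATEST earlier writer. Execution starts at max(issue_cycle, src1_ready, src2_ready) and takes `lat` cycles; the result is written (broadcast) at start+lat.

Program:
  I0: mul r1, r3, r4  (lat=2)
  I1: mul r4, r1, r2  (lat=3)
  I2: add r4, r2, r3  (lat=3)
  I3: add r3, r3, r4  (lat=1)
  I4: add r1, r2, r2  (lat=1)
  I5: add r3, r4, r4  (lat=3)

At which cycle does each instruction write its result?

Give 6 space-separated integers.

I0 mul r1: issue@1 deps=(None,None) exec_start@1 write@3
I1 mul r4: issue@2 deps=(0,None) exec_start@3 write@6
I2 add r4: issue@3 deps=(None,None) exec_start@3 write@6
I3 add r3: issue@4 deps=(None,2) exec_start@6 write@7
I4 add r1: issue@5 deps=(None,None) exec_start@5 write@6
I5 add r3: issue@6 deps=(2,2) exec_start@6 write@9

Answer: 3 6 6 7 6 9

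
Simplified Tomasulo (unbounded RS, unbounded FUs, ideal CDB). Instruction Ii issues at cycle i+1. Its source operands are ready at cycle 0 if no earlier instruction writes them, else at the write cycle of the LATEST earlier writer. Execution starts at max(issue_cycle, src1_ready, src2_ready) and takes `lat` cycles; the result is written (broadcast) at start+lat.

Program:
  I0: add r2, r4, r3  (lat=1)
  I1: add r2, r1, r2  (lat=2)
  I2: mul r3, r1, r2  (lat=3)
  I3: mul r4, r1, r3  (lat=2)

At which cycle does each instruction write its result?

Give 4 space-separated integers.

Answer: 2 4 7 9

Derivation:
I0 add r2: issue@1 deps=(None,None) exec_start@1 write@2
I1 add r2: issue@2 deps=(None,0) exec_start@2 write@4
I2 mul r3: issue@3 deps=(None,1) exec_start@4 write@7
I3 mul r4: issue@4 deps=(None,2) exec_start@7 write@9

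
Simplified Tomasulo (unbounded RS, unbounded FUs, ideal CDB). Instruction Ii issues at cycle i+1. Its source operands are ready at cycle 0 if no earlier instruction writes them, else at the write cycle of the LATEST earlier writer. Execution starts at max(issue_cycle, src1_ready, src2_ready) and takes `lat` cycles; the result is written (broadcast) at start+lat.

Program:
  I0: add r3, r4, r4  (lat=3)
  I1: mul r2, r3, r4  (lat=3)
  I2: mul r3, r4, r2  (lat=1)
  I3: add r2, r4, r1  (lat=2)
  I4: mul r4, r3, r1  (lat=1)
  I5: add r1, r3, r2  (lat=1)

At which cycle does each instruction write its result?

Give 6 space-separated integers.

I0 add r3: issue@1 deps=(None,None) exec_start@1 write@4
I1 mul r2: issue@2 deps=(0,None) exec_start@4 write@7
I2 mul r3: issue@3 deps=(None,1) exec_start@7 write@8
I3 add r2: issue@4 deps=(None,None) exec_start@4 write@6
I4 mul r4: issue@5 deps=(2,None) exec_start@8 write@9
I5 add r1: issue@6 deps=(2,3) exec_start@8 write@9

Answer: 4 7 8 6 9 9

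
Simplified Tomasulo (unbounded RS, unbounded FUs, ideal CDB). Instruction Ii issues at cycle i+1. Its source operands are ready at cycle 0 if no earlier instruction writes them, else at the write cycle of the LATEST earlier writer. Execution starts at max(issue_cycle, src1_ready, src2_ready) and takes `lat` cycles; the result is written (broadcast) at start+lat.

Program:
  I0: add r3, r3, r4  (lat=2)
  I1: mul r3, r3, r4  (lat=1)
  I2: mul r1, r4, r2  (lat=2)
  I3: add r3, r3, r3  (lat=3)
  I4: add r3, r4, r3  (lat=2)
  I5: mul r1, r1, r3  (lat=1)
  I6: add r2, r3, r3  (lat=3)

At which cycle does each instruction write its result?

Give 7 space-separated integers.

I0 add r3: issue@1 deps=(None,None) exec_start@1 write@3
I1 mul r3: issue@2 deps=(0,None) exec_start@3 write@4
I2 mul r1: issue@3 deps=(None,None) exec_start@3 write@5
I3 add r3: issue@4 deps=(1,1) exec_start@4 write@7
I4 add r3: issue@5 deps=(None,3) exec_start@7 write@9
I5 mul r1: issue@6 deps=(2,4) exec_start@9 write@10
I6 add r2: issue@7 deps=(4,4) exec_start@9 write@12

Answer: 3 4 5 7 9 10 12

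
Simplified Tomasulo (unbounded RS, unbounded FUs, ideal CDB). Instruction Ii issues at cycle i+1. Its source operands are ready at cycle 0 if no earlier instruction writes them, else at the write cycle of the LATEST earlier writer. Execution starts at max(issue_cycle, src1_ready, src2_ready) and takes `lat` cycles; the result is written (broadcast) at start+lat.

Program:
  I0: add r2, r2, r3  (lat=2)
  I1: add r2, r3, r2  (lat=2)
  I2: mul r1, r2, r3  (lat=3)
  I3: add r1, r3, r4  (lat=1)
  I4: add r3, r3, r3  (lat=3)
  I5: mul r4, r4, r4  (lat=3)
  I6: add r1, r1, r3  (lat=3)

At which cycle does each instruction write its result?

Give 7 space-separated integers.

Answer: 3 5 8 5 8 9 11

Derivation:
I0 add r2: issue@1 deps=(None,None) exec_start@1 write@3
I1 add r2: issue@2 deps=(None,0) exec_start@3 write@5
I2 mul r1: issue@3 deps=(1,None) exec_start@5 write@8
I3 add r1: issue@4 deps=(None,None) exec_start@4 write@5
I4 add r3: issue@5 deps=(None,None) exec_start@5 write@8
I5 mul r4: issue@6 deps=(None,None) exec_start@6 write@9
I6 add r1: issue@7 deps=(3,4) exec_start@8 write@11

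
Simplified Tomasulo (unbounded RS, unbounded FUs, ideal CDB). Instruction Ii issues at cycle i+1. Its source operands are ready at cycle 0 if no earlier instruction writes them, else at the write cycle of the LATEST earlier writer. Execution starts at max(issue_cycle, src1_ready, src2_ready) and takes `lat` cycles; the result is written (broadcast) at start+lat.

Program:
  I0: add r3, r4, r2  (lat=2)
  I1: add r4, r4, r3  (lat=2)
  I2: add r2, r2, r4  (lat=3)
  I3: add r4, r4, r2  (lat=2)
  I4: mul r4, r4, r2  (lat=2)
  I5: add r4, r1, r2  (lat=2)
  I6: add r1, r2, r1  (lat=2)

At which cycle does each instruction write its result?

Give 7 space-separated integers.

I0 add r3: issue@1 deps=(None,None) exec_start@1 write@3
I1 add r4: issue@2 deps=(None,0) exec_start@3 write@5
I2 add r2: issue@3 deps=(None,1) exec_start@5 write@8
I3 add r4: issue@4 deps=(1,2) exec_start@8 write@10
I4 mul r4: issue@5 deps=(3,2) exec_start@10 write@12
I5 add r4: issue@6 deps=(None,2) exec_start@8 write@10
I6 add r1: issue@7 deps=(2,None) exec_start@8 write@10

Answer: 3 5 8 10 12 10 10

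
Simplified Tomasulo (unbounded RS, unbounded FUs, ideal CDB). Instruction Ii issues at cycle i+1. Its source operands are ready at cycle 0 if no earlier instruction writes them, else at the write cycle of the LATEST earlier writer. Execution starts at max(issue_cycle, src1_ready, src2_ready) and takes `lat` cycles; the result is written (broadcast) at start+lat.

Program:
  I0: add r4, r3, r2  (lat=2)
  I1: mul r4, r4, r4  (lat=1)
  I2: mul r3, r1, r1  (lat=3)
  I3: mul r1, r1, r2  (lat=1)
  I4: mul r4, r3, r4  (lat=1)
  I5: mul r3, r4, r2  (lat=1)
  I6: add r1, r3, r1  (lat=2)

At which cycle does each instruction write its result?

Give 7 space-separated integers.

I0 add r4: issue@1 deps=(None,None) exec_start@1 write@3
I1 mul r4: issue@2 deps=(0,0) exec_start@3 write@4
I2 mul r3: issue@3 deps=(None,None) exec_start@3 write@6
I3 mul r1: issue@4 deps=(None,None) exec_start@4 write@5
I4 mul r4: issue@5 deps=(2,1) exec_start@6 write@7
I5 mul r3: issue@6 deps=(4,None) exec_start@7 write@8
I6 add r1: issue@7 deps=(5,3) exec_start@8 write@10

Answer: 3 4 6 5 7 8 10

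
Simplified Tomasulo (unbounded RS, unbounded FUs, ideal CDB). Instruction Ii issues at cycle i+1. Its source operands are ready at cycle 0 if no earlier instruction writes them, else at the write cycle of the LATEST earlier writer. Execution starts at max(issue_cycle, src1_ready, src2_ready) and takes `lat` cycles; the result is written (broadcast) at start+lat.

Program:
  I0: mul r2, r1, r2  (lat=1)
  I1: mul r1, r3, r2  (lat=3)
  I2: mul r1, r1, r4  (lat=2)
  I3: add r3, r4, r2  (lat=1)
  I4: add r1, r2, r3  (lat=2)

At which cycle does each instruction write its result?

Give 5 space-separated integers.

I0 mul r2: issue@1 deps=(None,None) exec_start@1 write@2
I1 mul r1: issue@2 deps=(None,0) exec_start@2 write@5
I2 mul r1: issue@3 deps=(1,None) exec_start@5 write@7
I3 add r3: issue@4 deps=(None,0) exec_start@4 write@5
I4 add r1: issue@5 deps=(0,3) exec_start@5 write@7

Answer: 2 5 7 5 7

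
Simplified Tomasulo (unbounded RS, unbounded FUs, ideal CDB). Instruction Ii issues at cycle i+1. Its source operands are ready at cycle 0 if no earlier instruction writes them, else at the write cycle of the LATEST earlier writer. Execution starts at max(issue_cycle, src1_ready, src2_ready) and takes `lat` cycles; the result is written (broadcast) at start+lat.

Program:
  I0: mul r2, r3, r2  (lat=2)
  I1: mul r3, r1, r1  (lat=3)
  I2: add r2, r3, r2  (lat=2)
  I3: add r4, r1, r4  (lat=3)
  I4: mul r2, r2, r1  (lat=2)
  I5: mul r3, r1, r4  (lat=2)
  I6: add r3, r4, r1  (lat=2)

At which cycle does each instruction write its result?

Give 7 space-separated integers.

Answer: 3 5 7 7 9 9 9

Derivation:
I0 mul r2: issue@1 deps=(None,None) exec_start@1 write@3
I1 mul r3: issue@2 deps=(None,None) exec_start@2 write@5
I2 add r2: issue@3 deps=(1,0) exec_start@5 write@7
I3 add r4: issue@4 deps=(None,None) exec_start@4 write@7
I4 mul r2: issue@5 deps=(2,None) exec_start@7 write@9
I5 mul r3: issue@6 deps=(None,3) exec_start@7 write@9
I6 add r3: issue@7 deps=(3,None) exec_start@7 write@9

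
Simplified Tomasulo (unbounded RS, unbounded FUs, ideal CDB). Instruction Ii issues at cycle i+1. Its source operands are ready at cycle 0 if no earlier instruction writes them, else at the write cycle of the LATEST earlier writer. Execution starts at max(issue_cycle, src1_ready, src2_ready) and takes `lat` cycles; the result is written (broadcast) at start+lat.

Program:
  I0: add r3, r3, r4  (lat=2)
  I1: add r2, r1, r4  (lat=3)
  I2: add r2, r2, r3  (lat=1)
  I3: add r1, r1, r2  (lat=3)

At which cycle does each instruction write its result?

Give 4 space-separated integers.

I0 add r3: issue@1 deps=(None,None) exec_start@1 write@3
I1 add r2: issue@2 deps=(None,None) exec_start@2 write@5
I2 add r2: issue@3 deps=(1,0) exec_start@5 write@6
I3 add r1: issue@4 deps=(None,2) exec_start@6 write@9

Answer: 3 5 6 9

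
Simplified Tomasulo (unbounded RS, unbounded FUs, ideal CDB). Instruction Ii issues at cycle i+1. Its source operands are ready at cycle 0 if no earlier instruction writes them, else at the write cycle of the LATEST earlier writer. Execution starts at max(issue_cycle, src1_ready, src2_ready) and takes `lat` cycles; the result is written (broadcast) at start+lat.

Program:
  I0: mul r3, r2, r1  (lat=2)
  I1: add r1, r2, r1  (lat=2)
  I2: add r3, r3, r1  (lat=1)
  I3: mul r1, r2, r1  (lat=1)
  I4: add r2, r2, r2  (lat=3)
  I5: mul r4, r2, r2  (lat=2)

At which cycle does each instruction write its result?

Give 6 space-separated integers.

I0 mul r3: issue@1 deps=(None,None) exec_start@1 write@3
I1 add r1: issue@2 deps=(None,None) exec_start@2 write@4
I2 add r3: issue@3 deps=(0,1) exec_start@4 write@5
I3 mul r1: issue@4 deps=(None,1) exec_start@4 write@5
I4 add r2: issue@5 deps=(None,None) exec_start@5 write@8
I5 mul r4: issue@6 deps=(4,4) exec_start@8 write@10

Answer: 3 4 5 5 8 10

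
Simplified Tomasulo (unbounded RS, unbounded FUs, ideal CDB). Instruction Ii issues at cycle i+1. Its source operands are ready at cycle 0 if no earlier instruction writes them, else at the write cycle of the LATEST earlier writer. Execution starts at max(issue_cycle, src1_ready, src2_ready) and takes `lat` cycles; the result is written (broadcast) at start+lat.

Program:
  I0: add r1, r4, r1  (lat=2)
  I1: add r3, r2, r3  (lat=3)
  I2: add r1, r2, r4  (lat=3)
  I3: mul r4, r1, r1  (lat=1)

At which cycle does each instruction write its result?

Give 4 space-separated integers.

I0 add r1: issue@1 deps=(None,None) exec_start@1 write@3
I1 add r3: issue@2 deps=(None,None) exec_start@2 write@5
I2 add r1: issue@3 deps=(None,None) exec_start@3 write@6
I3 mul r4: issue@4 deps=(2,2) exec_start@6 write@7

Answer: 3 5 6 7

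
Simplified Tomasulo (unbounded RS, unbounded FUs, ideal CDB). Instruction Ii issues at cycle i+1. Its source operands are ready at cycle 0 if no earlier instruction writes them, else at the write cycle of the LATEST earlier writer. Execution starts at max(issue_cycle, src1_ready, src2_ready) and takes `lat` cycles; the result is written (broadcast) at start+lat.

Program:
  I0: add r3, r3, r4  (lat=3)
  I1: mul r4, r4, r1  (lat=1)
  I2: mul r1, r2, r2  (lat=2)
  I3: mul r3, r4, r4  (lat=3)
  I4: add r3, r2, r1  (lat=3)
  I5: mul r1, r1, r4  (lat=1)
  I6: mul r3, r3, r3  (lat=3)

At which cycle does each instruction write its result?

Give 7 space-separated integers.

I0 add r3: issue@1 deps=(None,None) exec_start@1 write@4
I1 mul r4: issue@2 deps=(None,None) exec_start@2 write@3
I2 mul r1: issue@3 deps=(None,None) exec_start@3 write@5
I3 mul r3: issue@4 deps=(1,1) exec_start@4 write@7
I4 add r3: issue@5 deps=(None,2) exec_start@5 write@8
I5 mul r1: issue@6 deps=(2,1) exec_start@6 write@7
I6 mul r3: issue@7 deps=(4,4) exec_start@8 write@11

Answer: 4 3 5 7 8 7 11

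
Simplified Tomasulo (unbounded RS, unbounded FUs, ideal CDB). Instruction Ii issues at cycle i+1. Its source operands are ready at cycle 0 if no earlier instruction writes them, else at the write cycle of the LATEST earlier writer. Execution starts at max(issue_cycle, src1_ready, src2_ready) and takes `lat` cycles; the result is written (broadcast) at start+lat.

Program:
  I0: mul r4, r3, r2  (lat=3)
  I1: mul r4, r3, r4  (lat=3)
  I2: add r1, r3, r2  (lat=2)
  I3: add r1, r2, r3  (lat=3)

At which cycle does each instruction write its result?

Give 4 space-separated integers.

I0 mul r4: issue@1 deps=(None,None) exec_start@1 write@4
I1 mul r4: issue@2 deps=(None,0) exec_start@4 write@7
I2 add r1: issue@3 deps=(None,None) exec_start@3 write@5
I3 add r1: issue@4 deps=(None,None) exec_start@4 write@7

Answer: 4 7 5 7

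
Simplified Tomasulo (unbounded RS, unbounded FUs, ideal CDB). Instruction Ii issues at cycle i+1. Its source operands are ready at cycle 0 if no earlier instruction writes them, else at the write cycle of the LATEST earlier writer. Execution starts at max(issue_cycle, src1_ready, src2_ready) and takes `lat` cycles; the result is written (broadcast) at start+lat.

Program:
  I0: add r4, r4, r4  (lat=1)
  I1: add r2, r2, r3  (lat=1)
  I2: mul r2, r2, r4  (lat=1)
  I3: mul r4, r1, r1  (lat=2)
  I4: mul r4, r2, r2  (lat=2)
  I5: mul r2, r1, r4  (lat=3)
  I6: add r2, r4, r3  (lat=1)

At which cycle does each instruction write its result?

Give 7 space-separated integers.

Answer: 2 3 4 6 7 10 8

Derivation:
I0 add r4: issue@1 deps=(None,None) exec_start@1 write@2
I1 add r2: issue@2 deps=(None,None) exec_start@2 write@3
I2 mul r2: issue@3 deps=(1,0) exec_start@3 write@4
I3 mul r4: issue@4 deps=(None,None) exec_start@4 write@6
I4 mul r4: issue@5 deps=(2,2) exec_start@5 write@7
I5 mul r2: issue@6 deps=(None,4) exec_start@7 write@10
I6 add r2: issue@7 deps=(4,None) exec_start@7 write@8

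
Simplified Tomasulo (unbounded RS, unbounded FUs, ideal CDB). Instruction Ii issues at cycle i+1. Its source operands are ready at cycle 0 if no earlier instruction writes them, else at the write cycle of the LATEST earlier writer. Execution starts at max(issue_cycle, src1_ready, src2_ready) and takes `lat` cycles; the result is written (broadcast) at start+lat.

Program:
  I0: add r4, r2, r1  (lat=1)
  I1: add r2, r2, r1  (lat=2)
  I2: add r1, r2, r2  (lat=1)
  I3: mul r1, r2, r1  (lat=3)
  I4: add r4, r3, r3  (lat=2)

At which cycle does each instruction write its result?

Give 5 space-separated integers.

I0 add r4: issue@1 deps=(None,None) exec_start@1 write@2
I1 add r2: issue@2 deps=(None,None) exec_start@2 write@4
I2 add r1: issue@3 deps=(1,1) exec_start@4 write@5
I3 mul r1: issue@4 deps=(1,2) exec_start@5 write@8
I4 add r4: issue@5 deps=(None,None) exec_start@5 write@7

Answer: 2 4 5 8 7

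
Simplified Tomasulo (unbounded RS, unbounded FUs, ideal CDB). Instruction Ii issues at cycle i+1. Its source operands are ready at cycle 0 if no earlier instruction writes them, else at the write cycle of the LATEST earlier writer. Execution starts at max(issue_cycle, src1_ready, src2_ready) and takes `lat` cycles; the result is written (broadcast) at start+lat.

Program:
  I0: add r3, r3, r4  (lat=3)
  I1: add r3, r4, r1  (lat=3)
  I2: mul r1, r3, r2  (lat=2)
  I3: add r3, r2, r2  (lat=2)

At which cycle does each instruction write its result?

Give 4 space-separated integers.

Answer: 4 5 7 6

Derivation:
I0 add r3: issue@1 deps=(None,None) exec_start@1 write@4
I1 add r3: issue@2 deps=(None,None) exec_start@2 write@5
I2 mul r1: issue@3 deps=(1,None) exec_start@5 write@7
I3 add r3: issue@4 deps=(None,None) exec_start@4 write@6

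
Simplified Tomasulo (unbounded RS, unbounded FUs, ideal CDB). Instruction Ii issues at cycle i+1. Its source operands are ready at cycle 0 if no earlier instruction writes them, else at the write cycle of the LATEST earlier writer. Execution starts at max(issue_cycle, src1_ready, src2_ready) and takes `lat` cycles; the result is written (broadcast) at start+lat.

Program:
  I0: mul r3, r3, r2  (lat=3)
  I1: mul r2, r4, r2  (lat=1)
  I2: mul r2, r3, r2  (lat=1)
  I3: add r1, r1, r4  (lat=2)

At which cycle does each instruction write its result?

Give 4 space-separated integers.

Answer: 4 3 5 6

Derivation:
I0 mul r3: issue@1 deps=(None,None) exec_start@1 write@4
I1 mul r2: issue@2 deps=(None,None) exec_start@2 write@3
I2 mul r2: issue@3 deps=(0,1) exec_start@4 write@5
I3 add r1: issue@4 deps=(None,None) exec_start@4 write@6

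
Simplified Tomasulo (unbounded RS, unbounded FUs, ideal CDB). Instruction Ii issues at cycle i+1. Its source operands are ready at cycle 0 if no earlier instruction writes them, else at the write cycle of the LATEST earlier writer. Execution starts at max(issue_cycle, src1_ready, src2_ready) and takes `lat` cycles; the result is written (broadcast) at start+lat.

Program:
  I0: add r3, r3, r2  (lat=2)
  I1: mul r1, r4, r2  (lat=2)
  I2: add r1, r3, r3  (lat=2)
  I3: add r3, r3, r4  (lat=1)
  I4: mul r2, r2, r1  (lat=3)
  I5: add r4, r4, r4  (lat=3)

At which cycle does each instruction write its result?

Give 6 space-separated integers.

Answer: 3 4 5 5 8 9

Derivation:
I0 add r3: issue@1 deps=(None,None) exec_start@1 write@3
I1 mul r1: issue@2 deps=(None,None) exec_start@2 write@4
I2 add r1: issue@3 deps=(0,0) exec_start@3 write@5
I3 add r3: issue@4 deps=(0,None) exec_start@4 write@5
I4 mul r2: issue@5 deps=(None,2) exec_start@5 write@8
I5 add r4: issue@6 deps=(None,None) exec_start@6 write@9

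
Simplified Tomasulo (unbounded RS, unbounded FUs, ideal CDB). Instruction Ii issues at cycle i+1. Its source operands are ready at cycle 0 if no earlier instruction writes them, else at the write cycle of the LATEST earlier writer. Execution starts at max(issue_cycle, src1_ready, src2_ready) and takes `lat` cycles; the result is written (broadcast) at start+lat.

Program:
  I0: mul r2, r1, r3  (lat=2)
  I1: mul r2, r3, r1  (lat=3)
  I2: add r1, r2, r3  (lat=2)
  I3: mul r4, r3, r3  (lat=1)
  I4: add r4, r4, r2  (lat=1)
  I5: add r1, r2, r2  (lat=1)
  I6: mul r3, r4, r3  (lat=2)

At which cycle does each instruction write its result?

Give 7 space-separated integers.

I0 mul r2: issue@1 deps=(None,None) exec_start@1 write@3
I1 mul r2: issue@2 deps=(None,None) exec_start@2 write@5
I2 add r1: issue@3 deps=(1,None) exec_start@5 write@7
I3 mul r4: issue@4 deps=(None,None) exec_start@4 write@5
I4 add r4: issue@5 deps=(3,1) exec_start@5 write@6
I5 add r1: issue@6 deps=(1,1) exec_start@6 write@7
I6 mul r3: issue@7 deps=(4,None) exec_start@7 write@9

Answer: 3 5 7 5 6 7 9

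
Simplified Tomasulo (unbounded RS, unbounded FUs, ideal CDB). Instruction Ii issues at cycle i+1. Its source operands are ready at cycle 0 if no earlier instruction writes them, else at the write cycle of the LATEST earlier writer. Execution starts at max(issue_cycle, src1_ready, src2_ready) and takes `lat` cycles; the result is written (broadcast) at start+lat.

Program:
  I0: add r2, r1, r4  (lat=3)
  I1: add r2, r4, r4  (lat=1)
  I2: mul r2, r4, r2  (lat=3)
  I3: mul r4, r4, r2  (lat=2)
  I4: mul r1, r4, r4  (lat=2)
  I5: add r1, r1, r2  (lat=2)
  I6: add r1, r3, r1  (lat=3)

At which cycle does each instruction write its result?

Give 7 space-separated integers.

Answer: 4 3 6 8 10 12 15

Derivation:
I0 add r2: issue@1 deps=(None,None) exec_start@1 write@4
I1 add r2: issue@2 deps=(None,None) exec_start@2 write@3
I2 mul r2: issue@3 deps=(None,1) exec_start@3 write@6
I3 mul r4: issue@4 deps=(None,2) exec_start@6 write@8
I4 mul r1: issue@5 deps=(3,3) exec_start@8 write@10
I5 add r1: issue@6 deps=(4,2) exec_start@10 write@12
I6 add r1: issue@7 deps=(None,5) exec_start@12 write@15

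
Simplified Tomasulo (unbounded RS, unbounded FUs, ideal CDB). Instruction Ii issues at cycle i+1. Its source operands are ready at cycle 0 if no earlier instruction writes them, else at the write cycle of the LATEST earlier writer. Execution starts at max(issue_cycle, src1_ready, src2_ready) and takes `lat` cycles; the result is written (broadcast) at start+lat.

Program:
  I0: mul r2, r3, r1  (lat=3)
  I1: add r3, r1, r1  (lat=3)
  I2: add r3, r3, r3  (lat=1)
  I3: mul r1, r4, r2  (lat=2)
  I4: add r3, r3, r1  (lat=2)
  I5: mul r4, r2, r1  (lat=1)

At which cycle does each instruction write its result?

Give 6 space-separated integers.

Answer: 4 5 6 6 8 7

Derivation:
I0 mul r2: issue@1 deps=(None,None) exec_start@1 write@4
I1 add r3: issue@2 deps=(None,None) exec_start@2 write@5
I2 add r3: issue@3 deps=(1,1) exec_start@5 write@6
I3 mul r1: issue@4 deps=(None,0) exec_start@4 write@6
I4 add r3: issue@5 deps=(2,3) exec_start@6 write@8
I5 mul r4: issue@6 deps=(0,3) exec_start@6 write@7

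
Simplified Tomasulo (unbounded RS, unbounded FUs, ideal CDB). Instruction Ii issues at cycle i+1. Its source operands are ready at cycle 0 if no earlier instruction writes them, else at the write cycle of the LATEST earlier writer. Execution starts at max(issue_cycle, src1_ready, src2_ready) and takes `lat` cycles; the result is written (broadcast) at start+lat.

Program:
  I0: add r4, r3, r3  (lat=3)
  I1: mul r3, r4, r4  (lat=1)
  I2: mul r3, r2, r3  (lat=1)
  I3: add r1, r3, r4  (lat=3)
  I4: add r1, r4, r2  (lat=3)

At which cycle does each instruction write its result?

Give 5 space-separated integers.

Answer: 4 5 6 9 8

Derivation:
I0 add r4: issue@1 deps=(None,None) exec_start@1 write@4
I1 mul r3: issue@2 deps=(0,0) exec_start@4 write@5
I2 mul r3: issue@3 deps=(None,1) exec_start@5 write@6
I3 add r1: issue@4 deps=(2,0) exec_start@6 write@9
I4 add r1: issue@5 deps=(0,None) exec_start@5 write@8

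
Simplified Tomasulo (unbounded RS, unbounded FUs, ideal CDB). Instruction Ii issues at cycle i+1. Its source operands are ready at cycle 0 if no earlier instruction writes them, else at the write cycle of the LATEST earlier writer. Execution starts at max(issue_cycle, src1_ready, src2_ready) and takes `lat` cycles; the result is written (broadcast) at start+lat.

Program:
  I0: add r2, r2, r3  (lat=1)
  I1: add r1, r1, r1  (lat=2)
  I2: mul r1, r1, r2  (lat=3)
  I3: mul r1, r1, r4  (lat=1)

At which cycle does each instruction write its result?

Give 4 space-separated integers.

I0 add r2: issue@1 deps=(None,None) exec_start@1 write@2
I1 add r1: issue@2 deps=(None,None) exec_start@2 write@4
I2 mul r1: issue@3 deps=(1,0) exec_start@4 write@7
I3 mul r1: issue@4 deps=(2,None) exec_start@7 write@8

Answer: 2 4 7 8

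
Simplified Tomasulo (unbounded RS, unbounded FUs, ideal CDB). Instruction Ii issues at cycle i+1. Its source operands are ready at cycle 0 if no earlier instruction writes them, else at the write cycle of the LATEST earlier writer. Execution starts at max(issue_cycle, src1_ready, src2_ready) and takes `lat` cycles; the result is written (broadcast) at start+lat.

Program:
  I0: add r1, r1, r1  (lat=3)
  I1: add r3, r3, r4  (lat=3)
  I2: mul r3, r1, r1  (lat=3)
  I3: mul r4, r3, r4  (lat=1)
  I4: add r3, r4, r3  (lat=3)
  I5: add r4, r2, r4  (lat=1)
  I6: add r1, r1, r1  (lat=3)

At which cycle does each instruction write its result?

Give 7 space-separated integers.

Answer: 4 5 7 8 11 9 10

Derivation:
I0 add r1: issue@1 deps=(None,None) exec_start@1 write@4
I1 add r3: issue@2 deps=(None,None) exec_start@2 write@5
I2 mul r3: issue@3 deps=(0,0) exec_start@4 write@7
I3 mul r4: issue@4 deps=(2,None) exec_start@7 write@8
I4 add r3: issue@5 deps=(3,2) exec_start@8 write@11
I5 add r4: issue@6 deps=(None,3) exec_start@8 write@9
I6 add r1: issue@7 deps=(0,0) exec_start@7 write@10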